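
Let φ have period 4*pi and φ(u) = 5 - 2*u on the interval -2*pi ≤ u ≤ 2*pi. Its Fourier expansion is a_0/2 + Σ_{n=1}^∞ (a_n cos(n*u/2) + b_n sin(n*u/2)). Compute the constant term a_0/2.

a_0 = (1/(2*pi)) ∫_{-2*pi}^{2*pi} φ(u) du = (1/(2*pi)) · (20*pi) = 10.
So the constant term a_0/2 = 5.

5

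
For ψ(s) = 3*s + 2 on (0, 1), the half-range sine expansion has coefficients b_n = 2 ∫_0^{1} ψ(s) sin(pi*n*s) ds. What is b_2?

-3/pi

b_2 = 2 ∫_0^{1} (3*s + 2) sin(2*pi*s) ds.
Integrating by parts (boundary term plus one more integral), an antiderivative of (3*s + 2) sin(2*pi*s) is -3*s*cos(2*pi*s)/(2*pi) + 3*sin(2*pi*s)/(4*pi**2) - cos(2*pi*s)/pi; evaluating from 0 to 1: ∫_{0}^{1} (3*s + 2) sin(2*pi*s) ds = (-5/(2*pi)) - (-1/pi) = -3/(2*pi).
Hence b_2 = 2·(-3/(2*pi)) = -3/pi.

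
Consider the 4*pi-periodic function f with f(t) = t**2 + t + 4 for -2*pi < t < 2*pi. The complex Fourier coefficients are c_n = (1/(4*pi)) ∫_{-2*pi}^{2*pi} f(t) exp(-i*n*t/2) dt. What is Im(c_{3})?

-2/3

Since f is real-valued, Im(c_{3}) = -(1/(4*pi)) ∫_{-2*pi}^{2*pi} f(t) sin(3*t/2) dt = -b_{3}/2.
Integrating by parts twice (tabular method), an antiderivative of (t**2 + t + 4) sin(3*t/2) is -2*t**2*cos(3*t/2)/3 + 8*t*sin(3*t/2)/9 - 2*t*cos(3*t/2)/3 + 4*sin(3*t/2)/9 - 56*cos(3*t/2)/27; evaluating from -2*pi to 2*pi: ∫_{-2*pi}^{2*pi} (t**2 + t + 4) sin(3*t/2) dt = (56/27 + 4*pi/3 + 8*pi**2/3) - (-4*pi/3 + 56/27 + 8*pi**2/3) = 8*pi/3.
Hence Im(c_{3}) = (-1/(4*pi))·(8*pi/3) = -2/3.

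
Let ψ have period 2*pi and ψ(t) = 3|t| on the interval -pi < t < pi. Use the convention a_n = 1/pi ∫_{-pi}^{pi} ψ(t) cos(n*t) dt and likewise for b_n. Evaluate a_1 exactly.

a_1 = 1/pi ∫_{-pi}^{pi} ψ(t) cos(t) dt.
ψ is even and cos(t) is even, so the integrand is even and a_1 = 2/pi ∫_0^{pi} ψ(t) cos(t) dt.
Integrating by parts (boundary term plus one more integral), an antiderivative of (3*t) cos(t) is 3*t*sin(t) + 3*cos(t); evaluating from 0 to pi: ∫_{0}^{pi} (3*t) cos(t) dt = (-3) - (3) = -6.
Hence a_1 = (2/pi)·(-6) = -12/pi.

-12/pi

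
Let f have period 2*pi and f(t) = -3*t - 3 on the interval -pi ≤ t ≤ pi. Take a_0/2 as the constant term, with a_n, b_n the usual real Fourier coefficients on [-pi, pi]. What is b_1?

-6

b_1 = 1/pi ∫_{-pi}^{pi} f(t) sin(t) dt.
Integrating by parts (boundary term plus one more integral), an antiderivative of (-3*t - 3) sin(t) is 3*t*cos(t) - 3*sin(t) + 3*cos(t); evaluating from -pi to pi: ∫_{-pi}^{pi} (-3*t - 3) sin(t) dt = (-3*pi - 3) - (-3 + 3*pi) = -6*pi.
Hence b_1 = (1/pi)·(-6*pi) = -6.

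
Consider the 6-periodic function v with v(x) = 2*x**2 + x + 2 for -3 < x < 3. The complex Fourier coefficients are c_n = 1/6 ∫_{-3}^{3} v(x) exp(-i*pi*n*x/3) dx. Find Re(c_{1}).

-36/pi**2

Since v is real-valued, Re(c_{1}) = 1/6 ∫_{-3}^{3} v(x) cos(pi*x/3) dx = a_{1}/2.
Integrating by parts twice (tabular method), an antiderivative of (2*x**2 + x + 2) cos(pi*x/3) is 6*x**2*sin(pi*x/3)/pi + 3*x*sin(pi*x/3)/pi + 36*x*cos(pi*x/3)/pi**2 - 108*sin(pi*x/3)/pi**3 + 6*sin(pi*x/3)/pi + 9*cos(pi*x/3)/pi**2; evaluating from -3 to 3: ∫_{-3}^{3} (2*x**2 + x + 2) cos(pi*x/3) dx = (-117/pi**2) - (99/pi**2) = -216/pi**2.
Hence Re(c_{1}) = (1/6)·(-216/pi**2) = -36/pi**2.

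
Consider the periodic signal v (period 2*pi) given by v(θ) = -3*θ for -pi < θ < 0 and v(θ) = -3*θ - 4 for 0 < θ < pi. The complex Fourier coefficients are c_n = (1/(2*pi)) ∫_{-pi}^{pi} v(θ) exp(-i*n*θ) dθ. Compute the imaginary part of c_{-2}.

Since v is real-valued, Im(c_{-2}) = -(1/(2*pi)) ∫_{-pi}^{pi} v(θ) sin(-2*θ) dθ = b_{2}/2.
Split the integral at the breakpoints.
Integrating by parts (boundary term plus one more integral), an antiderivative of (-3*θ) sin(-2*θ) is -3*θ*cos(2*θ)/2 + 3*sin(2*θ)/4; evaluating from -pi to 0: ∫_{-pi}^{0} (-3*θ) sin(-2*θ) dθ = (0) - (3*pi/2) = -3*pi/2.
Integrating by parts (boundary term plus one more integral), an antiderivative of (-3*θ - 4) sin(-2*θ) is -3*θ*cos(2*θ)/2 + 3*sin(2*θ)/4 - 2*cos(2*θ); evaluating from 0 to pi: ∫_{0}^{pi} (-3*θ - 4) sin(-2*θ) dθ = (-3*pi/2 - 2) - (-2) = -3*pi/2.
So ∫_{-pi}^{pi} v(θ) sin(-2*θ) dθ = -3*pi.
Hence Im(c_{-2}) = (-1/(2*pi))·(-3*pi) = 3/2.

3/2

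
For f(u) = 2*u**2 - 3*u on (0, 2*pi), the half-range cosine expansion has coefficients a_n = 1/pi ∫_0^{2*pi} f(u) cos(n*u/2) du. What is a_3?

8*(3 - 4*pi)/(9*pi)

a_3 = 1/pi ∫_0^{2*pi} (2*u**2 - 3*u) cos(3*u/2) du.
Integrating by parts twice (tabular method), an antiderivative of (2*u**2 - 3*u) cos(3*u/2) is 4*u**2*sin(3*u/2)/3 - 2*u*sin(3*u/2) + 16*u*cos(3*u/2)/9 - 32*sin(3*u/2)/27 - 4*cos(3*u/2)/3; evaluating from 0 to 2*pi: ∫_{0}^{2*pi} (2*u**2 - 3*u) cos(3*u/2) du = (4/3 - 32*pi/9) - (-4/3) = 8/3 - 32*pi/9.
Hence a_3 = (1/pi)·(8/3 - 32*pi/9) = 8*(3 - 4*pi)/(9*pi).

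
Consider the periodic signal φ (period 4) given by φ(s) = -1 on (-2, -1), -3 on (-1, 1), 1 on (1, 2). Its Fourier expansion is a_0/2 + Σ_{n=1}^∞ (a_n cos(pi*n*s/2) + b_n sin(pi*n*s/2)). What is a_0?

-3

a_0 = 1/2 ∫_{-2}^{2} φ(s) ds = 1/2 · (-6) = -3.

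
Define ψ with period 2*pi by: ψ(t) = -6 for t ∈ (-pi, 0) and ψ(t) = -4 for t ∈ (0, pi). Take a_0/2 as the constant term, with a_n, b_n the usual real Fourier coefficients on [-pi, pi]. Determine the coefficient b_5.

b_5 = 1/pi ∫_{-pi}^{pi} ψ(t) sin(5*t) dt.
Split the integral at the breakpoints.
Directly, an antiderivative of (-6) sin(5*t) is 6*cos(5*t)/5; evaluating from -pi to 0: ∫_{-pi}^{0} (-6) sin(5*t) dt = (6/5) - (-6/5) = 12/5.
Directly, an antiderivative of (-4) sin(5*t) is 4*cos(5*t)/5; evaluating from 0 to pi: ∫_{0}^{pi} (-4) sin(5*t) dt = (-4/5) - (4/5) = -8/5.
Summing the pieces and multiplying by (1/pi) gives b_5 = 4/(5*pi).

4/(5*pi)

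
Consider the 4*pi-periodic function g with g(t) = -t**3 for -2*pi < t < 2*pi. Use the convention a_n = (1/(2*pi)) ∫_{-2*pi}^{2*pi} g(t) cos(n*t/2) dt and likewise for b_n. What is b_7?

b_7 = (1/(2*pi)) ∫_{-2*pi}^{2*pi} g(t) sin(7*t/2) dt.
g is odd and sin(7*t/2) is odd, so the integrand is even and b_7 = 1/pi ∫_0^{2*pi} g(t) sin(7*t/2) dt.
Integrating by parts three times (tabular method), an antiderivative of (-t**3) sin(7*t/2) is 2*t**3*cos(7*t/2)/7 - 12*t**2*sin(7*t/2)/49 - 48*t*cos(7*t/2)/343 + 96*sin(7*t/2)/2401; evaluating from 0 to 2*pi: ∫_{0}^{2*pi} (-t**3) sin(7*t/2) dt = (16*pi*(6 - 49*pi**2)/343) - (0) = 16*pi*(6 - 49*pi**2)/343.
Hence b_7 = (1/pi)·(16*pi*(6 - 49*pi**2)/343) = 96/343 - 16*pi**2/7.

96/343 - 16*pi**2/7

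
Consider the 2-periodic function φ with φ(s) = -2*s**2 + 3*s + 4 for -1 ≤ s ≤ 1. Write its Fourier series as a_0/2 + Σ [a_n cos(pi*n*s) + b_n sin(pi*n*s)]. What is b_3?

b_3 = ∫_{-1}^{1} φ(s) sin(3*pi*s) ds.
Integrating by parts twice (tabular method), an antiderivative of (-2*s**2 + 3*s + 4) sin(3*pi*s) is 2*s**2*cos(3*pi*s)/(3*pi) - 4*s*sin(3*pi*s)/(9*pi**2) - s*cos(3*pi*s)/pi + sin(3*pi*s)/(3*pi**2) - 4*cos(3*pi*s)/(3*pi) - 4*cos(3*pi*s)/(27*pi**3); evaluating from -1 to 1: ∫_{-1}^{1} (-2*s**2 + 3*s + 4) sin(3*pi*s) ds = ((4 + 45*pi**2)/(27*pi**3)) - ((4 - 9*pi**2)/(27*pi**3)) = 2/pi.
Hence b_3 = 2/pi.

2/pi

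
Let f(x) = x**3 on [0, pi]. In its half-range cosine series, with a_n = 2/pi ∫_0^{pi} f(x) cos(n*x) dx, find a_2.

3*pi/2

a_2 = 2/pi ∫_0^{pi} (x**3) cos(2*x) dx.
Integrating by parts three times (tabular method), an antiderivative of (x**3) cos(2*x) is x**3*sin(2*x)/2 + 3*x**2*cos(2*x)/4 - 3*x*sin(2*x)/4 - 3*cos(2*x)/8; evaluating from 0 to pi: ∫_{0}^{pi} (x**3) cos(2*x) dx = (-3/8 + 3*pi**2/4) - (-3/8) = 3*pi**2/4.
Hence a_2 = (2/pi)·(3*pi**2/4) = 3*pi/2.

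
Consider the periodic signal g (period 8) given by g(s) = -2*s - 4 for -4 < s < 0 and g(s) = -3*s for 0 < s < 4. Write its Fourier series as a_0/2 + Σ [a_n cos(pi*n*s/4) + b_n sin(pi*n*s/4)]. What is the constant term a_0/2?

-3

a_0 = 1/4 ∫_{-4}^{4} g(s) ds = 1/4 · (-24) = -6.
So the constant term a_0/2 = -3.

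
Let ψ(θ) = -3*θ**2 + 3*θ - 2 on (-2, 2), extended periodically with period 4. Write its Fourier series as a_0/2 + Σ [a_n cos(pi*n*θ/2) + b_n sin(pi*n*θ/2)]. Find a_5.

a_5 = 1/2 ∫_{-2}^{2} ψ(θ) cos(5*pi*θ/2) dθ.
Integrating by parts twice (tabular method), an antiderivative of (-3*θ**2 + 3*θ - 2) cos(5*pi*θ/2) is -6*θ**2*sin(5*pi*θ/2)/(5*pi) + 6*θ*sin(5*pi*θ/2)/(5*pi) - 24*θ*cos(5*pi*θ/2)/(25*pi**2) - 4*sin(5*pi*θ/2)/(5*pi) + 48*sin(5*pi*θ/2)/(125*pi**3) + 12*cos(5*pi*θ/2)/(25*pi**2); evaluating from -2 to 2: ∫_{-2}^{2} (-3*θ**2 + 3*θ - 2) cos(5*pi*θ/2) dθ = (36/(25*pi**2)) - (-12/(5*pi**2)) = 96/(25*pi**2).
Hence a_5 = (1/2)·(96/(25*pi**2)) = 48/(25*pi**2).

48/(25*pi**2)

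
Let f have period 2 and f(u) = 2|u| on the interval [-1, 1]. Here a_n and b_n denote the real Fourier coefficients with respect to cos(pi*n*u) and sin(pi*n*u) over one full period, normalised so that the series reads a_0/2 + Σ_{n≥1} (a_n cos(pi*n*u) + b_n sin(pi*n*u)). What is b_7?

0

b_7 = ∫_{-1}^{1} f(u) sin(7*pi*u) du.
f is even and sin(7*pi*u) is odd, so the integrand is odd over a symmetric interval and the integral vanishes.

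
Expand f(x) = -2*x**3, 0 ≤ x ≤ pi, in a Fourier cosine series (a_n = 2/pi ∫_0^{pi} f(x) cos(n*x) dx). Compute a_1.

-48/pi + 12*pi

a_1 = 2/pi ∫_0^{pi} (-2*x**3) cos(x) dx.
Integrating by parts three times (tabular method), an antiderivative of (-2*x**3) cos(x) is -2*x**3*sin(x) - 6*x**2*cos(x) + 12*x*sin(x) + 12*cos(x); evaluating from 0 to pi: ∫_{0}^{pi} (-2*x**3) cos(x) dx = (-12 + 6*pi**2) - (12) = -24 + 6*pi**2.
Hence a_1 = (2/pi)·(-24 + 6*pi**2) = -48/pi + 12*pi.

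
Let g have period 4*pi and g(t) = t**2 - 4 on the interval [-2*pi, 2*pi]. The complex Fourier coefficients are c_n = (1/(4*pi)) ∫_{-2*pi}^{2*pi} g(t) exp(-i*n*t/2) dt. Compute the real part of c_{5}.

Since g is real-valued, Re(c_{5}) = (1/(4*pi)) ∫_{-2*pi}^{2*pi} g(t) cos(5*t/2) dt = a_{5}/2.
g is even and cos(5*t/2) is even, so the integrand is even: ∫_{-2*pi}^{2*pi} g(t) cos(5*t/2) dt = 2∫_0^{2*pi} g(t) cos(5*t/2) dt.
Integrating by parts twice (tabular method), an antiderivative of (t**2 - 4) cos(5*t/2) is 2*t**2*sin(5*t/2)/5 + 8*t*cos(5*t/2)/25 - 216*sin(5*t/2)/125; evaluating from 0 to 2*pi: ∫_{0}^{2*pi} (t**2 - 4) cos(5*t/2) dt = (-16*pi/25) - (0) = -16*pi/25.
So ∫_{-2*pi}^{2*pi} g(t) cos(5*t/2) dt = -32*pi/25.
Hence Re(c_{5}) = (1/(4*pi))·(-32*pi/25) = -8/25.

-8/25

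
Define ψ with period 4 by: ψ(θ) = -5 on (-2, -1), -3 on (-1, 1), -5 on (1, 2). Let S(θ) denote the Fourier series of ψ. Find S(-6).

-5

θ = -6 differs from θ = 2 by -2 full period(s), and the series is 4-periodic.
ψ is continuous at θ = 2 with value -5, so the series converges to -5 there.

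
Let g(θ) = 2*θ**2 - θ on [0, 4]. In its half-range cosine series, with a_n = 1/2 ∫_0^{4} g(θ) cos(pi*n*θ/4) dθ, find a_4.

8/pi**2

a_4 = 1/2 ∫_0^{4} (2*θ**2 - θ) cos(pi*θ) dθ.
Integrating by parts twice (tabular method), an antiderivative of (2*θ**2 - θ) cos(pi*θ) is 2*θ**2*sin(pi*θ)/pi - θ*sin(pi*θ)/pi + 4*θ*cos(pi*θ)/pi**2 - 4*sin(pi*θ)/pi**3 - cos(pi*θ)/pi**2; evaluating from 0 to 4: ∫_{0}^{4} (2*θ**2 - θ) cos(pi*θ) dθ = (15/pi**2) - (-1/pi**2) = 16/pi**2.
Hence a_4 = (1/2)·(16/pi**2) = 8/pi**2.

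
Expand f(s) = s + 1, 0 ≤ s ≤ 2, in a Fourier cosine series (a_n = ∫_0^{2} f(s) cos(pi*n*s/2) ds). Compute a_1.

a_1 = ∫_0^{2} (s + 1) cos(pi*s/2) ds.
Integrating by parts (boundary term plus one more integral), an antiderivative of (s + 1) cos(pi*s/2) is 2*s*sin(pi*s/2)/pi + 2*sin(pi*s/2)/pi + 4*cos(pi*s/2)/pi**2; evaluating from 0 to 2: ∫_{0}^{2} (s + 1) cos(pi*s/2) ds = (-4/pi**2) - (4/pi**2) = -8/pi**2.
Hence a_1 = -8/pi**2.

-8/pi**2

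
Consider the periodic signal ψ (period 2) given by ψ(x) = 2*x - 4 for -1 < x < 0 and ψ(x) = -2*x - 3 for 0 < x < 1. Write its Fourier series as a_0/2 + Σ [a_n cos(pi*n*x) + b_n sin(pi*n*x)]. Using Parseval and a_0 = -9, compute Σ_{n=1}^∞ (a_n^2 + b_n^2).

7/6

Parseval: a_0^2/2 + Σ_{n≥1} (a_n^2+b_n^2) = ∫_{-1}^{1} ψ(x)^2 dx = 125/3.
Subtract a_0^2/2 = 81/2: Σ (a_n^2+b_n^2) = 7/6.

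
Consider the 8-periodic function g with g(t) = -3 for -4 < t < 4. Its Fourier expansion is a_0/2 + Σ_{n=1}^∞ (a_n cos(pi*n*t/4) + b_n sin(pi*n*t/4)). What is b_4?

b_4 = 1/4 ∫_{-4}^{4} g(t) sin(pi*t) dt.
g is even and sin(pi*t) is odd, so the integrand is odd over a symmetric interval and the integral vanishes.

0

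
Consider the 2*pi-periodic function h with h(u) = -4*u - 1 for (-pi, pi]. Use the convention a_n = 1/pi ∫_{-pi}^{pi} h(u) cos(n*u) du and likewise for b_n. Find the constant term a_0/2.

a_0 = 1/pi ∫_{-pi}^{pi} h(u) du = 1/pi · (-2*pi) = -2.
So the constant term a_0/2 = -1.

-1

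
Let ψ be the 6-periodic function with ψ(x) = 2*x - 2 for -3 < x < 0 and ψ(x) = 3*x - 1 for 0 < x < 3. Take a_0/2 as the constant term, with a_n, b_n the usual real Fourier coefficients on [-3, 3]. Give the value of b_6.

-5/(2*pi)

b_6 = 1/3 ∫_{-3}^{3} ψ(x) sin(2*pi*x) dx.
Split the integral at the breakpoints.
Integrating by parts (boundary term plus one more integral), an antiderivative of (2*x - 2) sin(2*pi*x) is -x*cos(2*pi*x)/pi + sin(2*pi*x)/(2*pi**2) + cos(2*pi*x)/pi; evaluating from -3 to 0: ∫_{-3}^{0} (2*x - 2) sin(2*pi*x) dx = (1/pi) - (4/pi) = -3/pi.
Integrating by parts (boundary term plus one more integral), an antiderivative of (3*x - 1) sin(2*pi*x) is -3*x*cos(2*pi*x)/(2*pi) + 3*sin(2*pi*x)/(4*pi**2) + cos(2*pi*x)/(2*pi); evaluating from 0 to 3: ∫_{0}^{3} (3*x - 1) sin(2*pi*x) dx = (-4/pi) - (1/(2*pi)) = -9/(2*pi).
Summing the pieces and multiplying by (1/3) gives b_6 = -5/(2*pi).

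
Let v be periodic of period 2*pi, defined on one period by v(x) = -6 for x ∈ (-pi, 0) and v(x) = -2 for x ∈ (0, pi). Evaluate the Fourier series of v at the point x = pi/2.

v is continuous at x = pi/2 with value -2, so the series converges to -2 there.

-2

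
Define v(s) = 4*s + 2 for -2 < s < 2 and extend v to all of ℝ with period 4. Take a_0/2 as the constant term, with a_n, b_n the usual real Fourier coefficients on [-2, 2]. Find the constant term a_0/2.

a_0 = 1/2 ∫_{-2}^{2} v(s) ds = 1/2 · (8) = 4.
So the constant term a_0/2 = 2.

2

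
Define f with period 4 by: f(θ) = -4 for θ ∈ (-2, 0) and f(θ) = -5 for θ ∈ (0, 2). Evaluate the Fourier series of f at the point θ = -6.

θ = -6 differs from θ = -2 by -1 full period(s), and the series is 4-periodic.
At θ = -2 the one-sided limits are f(-2^-) = -5 and f(-2^+) = -4.
By Dirichlet's theorem the series converges to their average, [(-5) + (-4)]/2 = -9/2.

-9/2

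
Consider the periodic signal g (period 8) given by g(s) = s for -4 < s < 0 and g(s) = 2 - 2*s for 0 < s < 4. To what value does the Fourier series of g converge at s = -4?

-5

At s = -4 the one-sided limits are g(-4^-) = -6 and g(-4^+) = -4.
By Dirichlet's theorem the series converges to their average, [(-6) + (-4)]/2 = -5.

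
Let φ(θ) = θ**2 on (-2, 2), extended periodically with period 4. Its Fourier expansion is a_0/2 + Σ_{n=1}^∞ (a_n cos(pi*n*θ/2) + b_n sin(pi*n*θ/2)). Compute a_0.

a_0 = 1/2 ∫_{-2}^{2} φ(θ) dθ = 1/2 · (16/3) = 8/3.

8/3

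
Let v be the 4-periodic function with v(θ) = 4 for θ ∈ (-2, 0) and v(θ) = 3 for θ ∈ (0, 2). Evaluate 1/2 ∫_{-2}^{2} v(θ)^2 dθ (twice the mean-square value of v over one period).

25

1/2 ∫_{-2}^{2} v(θ)^2 dθ = 1/2 · (50) = 25.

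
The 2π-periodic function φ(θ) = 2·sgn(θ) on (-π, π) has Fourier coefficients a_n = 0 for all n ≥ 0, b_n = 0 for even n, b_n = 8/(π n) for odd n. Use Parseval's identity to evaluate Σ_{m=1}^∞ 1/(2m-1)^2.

Parseval: Σ b_n^2 = (1/π) ∫_{-π}^{π} φ(θ)^2 dθ = 8.
Only odd n contribute, with b_n^2 = 64/(π^2 n^2), so Σ_{m≥1} 1/(2m-1)^2 = π^2·(8)/64 = pi**2/8.

pi**2/8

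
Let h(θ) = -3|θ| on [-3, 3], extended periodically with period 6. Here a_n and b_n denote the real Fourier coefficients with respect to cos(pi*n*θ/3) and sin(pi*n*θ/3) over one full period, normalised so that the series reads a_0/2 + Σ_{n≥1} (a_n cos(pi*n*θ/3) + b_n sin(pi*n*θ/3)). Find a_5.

a_5 = 1/3 ∫_{-3}^{3} h(θ) cos(5*pi*θ/3) dθ.
h is even and cos(5*pi*θ/3) is even, so the integrand is even and a_5 = 2/3 ∫_0^{3} h(θ) cos(5*pi*θ/3) dθ.
Integrating by parts (boundary term plus one more integral), an antiderivative of (-3*θ) cos(5*pi*θ/3) is -9*θ*sin(5*pi*θ/3)/(5*pi) - 27*cos(5*pi*θ/3)/(25*pi**2); evaluating from 0 to 3: ∫_{0}^{3} (-3*θ) cos(5*pi*θ/3) dθ = (27/(25*pi**2)) - (-27/(25*pi**2)) = 54/(25*pi**2).
Hence a_5 = (2/3)·(54/(25*pi**2)) = 36/(25*pi**2).

36/(25*pi**2)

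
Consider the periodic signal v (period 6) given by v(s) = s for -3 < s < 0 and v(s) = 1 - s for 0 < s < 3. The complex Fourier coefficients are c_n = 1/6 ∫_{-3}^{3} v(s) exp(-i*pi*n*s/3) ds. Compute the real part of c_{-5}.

Since v is real-valued, Re(c_{-5}) = 1/6 ∫_{-3}^{3} v(s) cos(-5*pi*s/3) ds = a_{5}/2.
Split the integral at the breakpoints.
Integrating by parts (boundary term plus one more integral), an antiderivative of (s) cos(-5*pi*s/3) is 3*s*sin(5*pi*s/3)/(5*pi) + 9*cos(5*pi*s/3)/(25*pi**2); evaluating from -3 to 0: ∫_{-3}^{0} (s) cos(-5*pi*s/3) ds = (9/(25*pi**2)) - (-9/(25*pi**2)) = 18/(25*pi**2).
Integrating by parts (boundary term plus one more integral), an antiderivative of (1 - s) cos(-5*pi*s/3) is -3*s*sin(5*pi*s/3)/(5*pi) + 3*sin(5*pi*s/3)/(5*pi) - 9*cos(5*pi*s/3)/(25*pi**2); evaluating from 0 to 3: ∫_{0}^{3} (1 - s) cos(-5*pi*s/3) ds = (9/(25*pi**2)) - (-9/(25*pi**2)) = 18/(25*pi**2).
So ∫_{-3}^{3} v(s) cos(-5*pi*s/3) ds = 36/(25*pi**2).
Hence Re(c_{-5}) = (1/6)·(36/(25*pi**2)) = 6/(25*pi**2).

6/(25*pi**2)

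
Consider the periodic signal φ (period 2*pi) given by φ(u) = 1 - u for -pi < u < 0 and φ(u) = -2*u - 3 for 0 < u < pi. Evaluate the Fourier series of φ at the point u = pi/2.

-pi - 3

φ is continuous at u = pi/2 with value -pi - 3, so the series converges to -pi - 3 there.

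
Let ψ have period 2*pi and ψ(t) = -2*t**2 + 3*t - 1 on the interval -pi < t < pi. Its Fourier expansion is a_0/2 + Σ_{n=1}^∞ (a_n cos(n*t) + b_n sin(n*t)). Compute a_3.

8/9

a_3 = 1/pi ∫_{-pi}^{pi} ψ(t) cos(3*t) dt.
Integrating by parts twice (tabular method), an antiderivative of (-2*t**2 + 3*t - 1) cos(3*t) is -2*t**2*sin(3*t)/3 + t*sin(3*t) - 4*t*cos(3*t)/9 - 5*sin(3*t)/27 + cos(3*t)/3; evaluating from -pi to pi: ∫_{-pi}^{pi} (-2*t**2 + 3*t - 1) cos(3*t) dt = (-1/3 + 4*pi/9) - (-4*pi/9 - 1/3) = 8*pi/9.
Hence a_3 = (1/pi)·(8*pi/9) = 8/9.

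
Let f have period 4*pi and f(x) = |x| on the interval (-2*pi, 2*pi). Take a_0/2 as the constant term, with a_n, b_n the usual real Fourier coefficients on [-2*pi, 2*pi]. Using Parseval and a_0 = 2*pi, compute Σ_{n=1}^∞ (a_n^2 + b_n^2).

2*pi**2/3

Parseval: a_0^2/2 + Σ_{n≥1} (a_n^2+b_n^2) = (1/(2*pi)) ∫_{-2*pi}^{2*pi} f(x)^2 dx = 8*pi**2/3.
Subtract a_0^2/2 = 2*pi**2: Σ (a_n^2+b_n^2) = 2*pi**2/3.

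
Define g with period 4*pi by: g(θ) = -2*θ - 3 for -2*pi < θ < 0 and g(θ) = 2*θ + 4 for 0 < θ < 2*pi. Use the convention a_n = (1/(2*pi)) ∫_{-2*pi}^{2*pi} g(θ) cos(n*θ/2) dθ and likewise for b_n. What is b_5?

14/(5*pi)

b_5 = (1/(2*pi)) ∫_{-2*pi}^{2*pi} g(θ) sin(5*θ/2) dθ.
Split the integral at the breakpoints.
Integrating by parts (boundary term plus one more integral), an antiderivative of (-2*θ - 3) sin(5*θ/2) is 4*θ*cos(5*θ/2)/5 - 8*sin(5*θ/2)/25 + 6*cos(5*θ/2)/5; evaluating from -2*pi to 0: ∫_{-2*pi}^{0} (-2*θ - 3) sin(5*θ/2) dθ = (6/5) - (-6/5 + 8*pi/5) = 12/5 - 8*pi/5.
Integrating by parts (boundary term plus one more integral), an antiderivative of (2*θ + 4) sin(5*θ/2) is -4*θ*cos(5*θ/2)/5 + 8*sin(5*θ/2)/25 - 8*cos(5*θ/2)/5; evaluating from 0 to 2*pi: ∫_{0}^{2*pi} (2*θ + 4) sin(5*θ/2) dθ = (8/5 + 8*pi/5) - (-8/5) = 16/5 + 8*pi/5.
Summing the pieces and multiplying by (1/(2*pi)) gives b_5 = 14/(5*pi).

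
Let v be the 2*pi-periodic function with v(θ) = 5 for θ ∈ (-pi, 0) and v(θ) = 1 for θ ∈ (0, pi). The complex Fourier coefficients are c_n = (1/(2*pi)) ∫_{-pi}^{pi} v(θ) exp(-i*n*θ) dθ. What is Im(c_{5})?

4/(5*pi)

Since v is real-valued, Im(c_{5}) = -(1/(2*pi)) ∫_{-pi}^{pi} v(θ) sin(5*θ) dθ = -b_{5}/2.
Split the integral at the breakpoints.
Directly, an antiderivative of (5) sin(5*θ) is -cos(5*θ); evaluating from -pi to 0: ∫_{-pi}^{0} (5) sin(5*θ) dθ = (-1) - (1) = -2.
Directly, an antiderivative of (1) sin(5*θ) is -cos(5*θ)/5; evaluating from 0 to pi: ∫_{0}^{pi} (1) sin(5*θ) dθ = (1/5) - (-1/5) = 2/5.
So ∫_{-pi}^{pi} v(θ) sin(5*θ) dθ = -8/5.
Hence Im(c_{5}) = (-1/(2*pi))·(-8/5) = 4/(5*pi).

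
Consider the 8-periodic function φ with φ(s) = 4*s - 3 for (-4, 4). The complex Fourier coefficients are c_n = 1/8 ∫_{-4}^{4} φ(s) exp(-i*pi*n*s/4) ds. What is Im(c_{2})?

Since φ is real-valued, Im(c_{2}) = -1/8 ∫_{-4}^{4} φ(s) sin(pi*s/2) ds = -b_{2}/2.
Integrating by parts (boundary term plus one more integral), an antiderivative of (4*s - 3) sin(pi*s/2) is -8*s*cos(pi*s/2)/pi + 16*sin(pi*s/2)/pi**2 + 6*cos(pi*s/2)/pi; evaluating from -4 to 4: ∫_{-4}^{4} (4*s - 3) sin(pi*s/2) ds = (-26/pi) - (38/pi) = -64/pi.
Hence Im(c_{2}) = (-1/8)·(-64/pi) = 8/pi.

8/pi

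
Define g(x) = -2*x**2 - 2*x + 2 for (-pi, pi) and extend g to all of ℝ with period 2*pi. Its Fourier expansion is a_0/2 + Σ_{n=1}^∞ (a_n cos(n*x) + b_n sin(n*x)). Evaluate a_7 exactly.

a_7 = 1/pi ∫_{-pi}^{pi} g(x) cos(7*x) dx.
Integrating by parts twice (tabular method), an antiderivative of (-2*x**2 - 2*x + 2) cos(7*x) is -2*x**2*sin(7*x)/7 - 2*x*sin(7*x)/7 - 4*x*cos(7*x)/49 + 102*sin(7*x)/343 - 2*cos(7*x)/49; evaluating from -pi to pi: ∫_{-pi}^{pi} (-2*x**2 - 2*x + 2) cos(7*x) dx = (2/49 + 4*pi/49) - (2/49 - 4*pi/49) = 8*pi/49.
Hence a_7 = (1/pi)·(8*pi/49) = 8/49.

8/49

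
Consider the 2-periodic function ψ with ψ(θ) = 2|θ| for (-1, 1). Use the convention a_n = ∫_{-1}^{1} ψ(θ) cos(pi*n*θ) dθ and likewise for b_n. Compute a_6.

0

a_6 = ∫_{-1}^{1} ψ(θ) cos(6*pi*θ) dθ.
ψ is even and cos(6*pi*θ) is even, so the integrand is even and a_6 = 2 ∫_0^{1} ψ(θ) cos(6*pi*θ) dθ.
Integrating by parts (boundary term plus one more integral), an antiderivative of (2*θ) cos(6*pi*θ) is θ*sin(6*pi*θ)/(3*pi) + cos(6*pi*θ)/(18*pi**2); evaluating from 0 to 1: ∫_{0}^{1} (2*θ) cos(6*pi*θ) dθ = (1/(18*pi**2)) - (1/(18*pi**2)) = 0.
Hence a_6 = 2·(0) = 0.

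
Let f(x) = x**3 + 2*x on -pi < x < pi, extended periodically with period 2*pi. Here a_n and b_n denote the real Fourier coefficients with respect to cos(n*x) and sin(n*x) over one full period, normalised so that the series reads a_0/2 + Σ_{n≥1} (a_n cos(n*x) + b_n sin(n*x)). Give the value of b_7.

b_7 = 1/pi ∫_{-pi}^{pi} f(x) sin(7*x) dx.
f is odd and sin(7*x) is odd, so the integrand is even and b_7 = 2/pi ∫_0^{pi} f(x) sin(7*x) dx.
Integrating by parts three times (tabular method), an antiderivative of (x**3 + 2*x) sin(7*x) is -x**3*cos(7*x)/7 + 3*x**2*sin(7*x)/49 - 92*x*cos(7*x)/343 + 92*sin(7*x)/2401; evaluating from 0 to pi: ∫_{0}^{pi} (x**3 + 2*x) sin(7*x) dx = (pi*(92 + 49*pi**2)/343) - (0) = pi*(92 + 49*pi**2)/343.
Hence b_7 = (2/pi)·(pi*(92 + 49*pi**2)/343) = 184/343 + 2*pi**2/7.

184/343 + 2*pi**2/7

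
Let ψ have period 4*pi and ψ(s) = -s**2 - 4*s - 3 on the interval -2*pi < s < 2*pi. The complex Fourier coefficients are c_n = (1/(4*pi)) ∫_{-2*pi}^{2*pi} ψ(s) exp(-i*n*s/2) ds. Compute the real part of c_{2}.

-2

Since ψ is real-valued, Re(c_{2}) = (1/(4*pi)) ∫_{-2*pi}^{2*pi} ψ(s) cos(s) ds = a_{2}/2.
Integrating by parts twice (tabular method), an antiderivative of (-s**2 - 4*s - 3) cos(s) is -s**2*sin(s) - 4*s*sin(s) - 2*s*cos(s) - sin(s) - 4*cos(s); evaluating from -2*pi to 2*pi: ∫_{-2*pi}^{2*pi} (-s**2 - 4*s - 3) cos(s) ds = (-4*pi - 4) - (-4 + 4*pi) = -8*pi.
Hence Re(c_{2}) = (1/(4*pi))·(-8*pi) = -2.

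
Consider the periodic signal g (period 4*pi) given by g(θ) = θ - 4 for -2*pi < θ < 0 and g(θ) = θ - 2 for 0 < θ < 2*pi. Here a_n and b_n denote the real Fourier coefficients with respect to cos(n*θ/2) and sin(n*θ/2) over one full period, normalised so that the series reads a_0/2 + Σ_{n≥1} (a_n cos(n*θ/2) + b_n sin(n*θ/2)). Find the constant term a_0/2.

-3

a_0 = (1/(2*pi)) ∫_{-2*pi}^{2*pi} g(θ) dθ = (1/(2*pi)) · (-12*pi) = -6.
So the constant term a_0/2 = -3.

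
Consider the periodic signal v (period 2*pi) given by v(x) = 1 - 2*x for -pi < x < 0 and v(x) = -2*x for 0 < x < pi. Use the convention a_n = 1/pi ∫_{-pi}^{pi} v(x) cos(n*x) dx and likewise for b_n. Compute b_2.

2

b_2 = 1/pi ∫_{-pi}^{pi} v(x) sin(2*x) dx.
Split the integral at the breakpoints.
Integrating by parts (boundary term plus one more integral), an antiderivative of (1 - 2*x) sin(2*x) is x*cos(2*x) - sin(2*x)/2 - cos(2*x)/2; evaluating from -pi to 0: ∫_{-pi}^{0} (1 - 2*x) sin(2*x) dx = (-1/2) - (-pi - 1/2) = pi.
Integrating by parts (boundary term plus one more integral), an antiderivative of (-2*x) sin(2*x) is x*cos(2*x) - sin(2*x)/2; evaluating from 0 to pi: ∫_{0}^{pi} (-2*x) sin(2*x) dx = (pi) - (0) = pi.
Summing the pieces and multiplying by (1/pi) gives b_2 = 2.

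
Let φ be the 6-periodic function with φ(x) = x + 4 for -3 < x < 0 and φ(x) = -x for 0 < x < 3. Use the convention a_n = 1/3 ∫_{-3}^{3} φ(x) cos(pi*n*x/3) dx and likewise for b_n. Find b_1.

b_1 = 1/3 ∫_{-3}^{3} φ(x) sin(pi*x/3) dx.
Split the integral at the breakpoints.
Integrating by parts (boundary term plus one more integral), an antiderivative of (x + 4) sin(pi*x/3) is -3*x*cos(pi*x/3)/pi + 9*sin(pi*x/3)/pi**2 - 12*cos(pi*x/3)/pi; evaluating from -3 to 0: ∫_{-3}^{0} (x + 4) sin(pi*x/3) dx = (-12/pi) - (3/pi) = -15/pi.
Integrating by parts (boundary term plus one more integral), an antiderivative of (-x) sin(pi*x/3) is 3*x*cos(pi*x/3)/pi - 9*sin(pi*x/3)/pi**2; evaluating from 0 to 3: ∫_{0}^{3} (-x) sin(pi*x/3) dx = (-9/pi) - (0) = -9/pi.
Summing the pieces and multiplying by (1/3) gives b_1 = -8/pi.

-8/pi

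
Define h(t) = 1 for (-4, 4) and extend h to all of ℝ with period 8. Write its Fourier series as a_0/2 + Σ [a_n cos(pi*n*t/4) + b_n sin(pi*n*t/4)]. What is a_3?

0

a_3 = 1/4 ∫_{-4}^{4} h(t) cos(3*pi*t/4) dt.
h is even and cos(3*pi*t/4) is even, so the integrand is even and a_3 = 1/2 ∫_0^{4} h(t) cos(3*pi*t/4) dt.
Directly, an antiderivative of (1) cos(3*pi*t/4) is 4*sin(3*pi*t/4)/(3*pi); evaluating from 0 to 4: ∫_{0}^{4} (1) cos(3*pi*t/4) dt = (0) - (0) = 0.
Hence a_3 = (1/2)·(0) = 0.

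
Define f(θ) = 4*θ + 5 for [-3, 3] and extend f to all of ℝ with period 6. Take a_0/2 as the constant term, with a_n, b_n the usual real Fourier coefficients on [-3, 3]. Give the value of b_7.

b_7 = 1/3 ∫_{-3}^{3} f(θ) sin(7*pi*θ/3) dθ.
Integrating by parts (boundary term plus one more integral), an antiderivative of (4*θ + 5) sin(7*pi*θ/3) is -12*θ*cos(7*pi*θ/3)/(7*pi) + 36*sin(7*pi*θ/3)/(49*pi**2) - 15*cos(7*pi*θ/3)/(7*pi); evaluating from -3 to 3: ∫_{-3}^{3} (4*θ + 5) sin(7*pi*θ/3) dθ = (51/(7*pi)) - (-3/pi) = 72/(7*pi).
Hence b_7 = (1/3)·(72/(7*pi)) = 24/(7*pi).

24/(7*pi)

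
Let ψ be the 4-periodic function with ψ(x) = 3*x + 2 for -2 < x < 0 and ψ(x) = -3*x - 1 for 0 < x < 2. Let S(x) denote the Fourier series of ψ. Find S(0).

1/2

At x = 0 the one-sided limits are ψ(0^-) = 2 and ψ(0^+) = -1.
By Dirichlet's theorem the series converges to their average, [(2) + (-1)]/2 = 1/2.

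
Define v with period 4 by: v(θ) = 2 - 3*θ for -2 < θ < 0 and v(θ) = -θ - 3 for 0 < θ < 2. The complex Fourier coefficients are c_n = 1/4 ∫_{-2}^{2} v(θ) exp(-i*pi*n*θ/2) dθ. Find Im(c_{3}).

3/pi

Since v is real-valued, Im(c_{3}) = -1/4 ∫_{-2}^{2} v(θ) sin(3*pi*θ/2) dθ = -b_{3}/2.
Split the integral at the breakpoints.
Integrating by parts (boundary term plus one more integral), an antiderivative of (2 - 3*θ) sin(3*pi*θ/2) is 2*θ*cos(3*pi*θ/2)/pi - 4*sin(3*pi*θ/2)/(3*pi**2) - 4*cos(3*pi*θ/2)/(3*pi); evaluating from -2 to 0: ∫_{-2}^{0} (2 - 3*θ) sin(3*pi*θ/2) dθ = (-4/(3*pi)) - (16/(3*pi)) = -20/(3*pi).
Integrating by parts (boundary term plus one more integral), an antiderivative of (-θ - 3) sin(3*pi*θ/2) is 2*θ*cos(3*pi*θ/2)/(3*pi) - 4*sin(3*pi*θ/2)/(9*pi**2) + 2*cos(3*pi*θ/2)/pi; evaluating from 0 to 2: ∫_{0}^{2} (-θ - 3) sin(3*pi*θ/2) dθ = (-10/(3*pi)) - (2/pi) = -16/(3*pi).
So ∫_{-2}^{2} v(θ) sin(3*pi*θ/2) dθ = -12/pi.
Hence Im(c_{3}) = (-1/4)·(-12/pi) = 3/pi.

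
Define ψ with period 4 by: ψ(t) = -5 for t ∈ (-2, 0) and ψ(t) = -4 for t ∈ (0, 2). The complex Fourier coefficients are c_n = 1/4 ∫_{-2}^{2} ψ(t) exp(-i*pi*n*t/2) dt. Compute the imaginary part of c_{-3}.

Since ψ is real-valued, Im(c_{-3}) = -1/4 ∫_{-2}^{2} ψ(t) sin(-3*pi*t/2) dt = b_{3}/2.
Split the integral at the breakpoints.
Directly, an antiderivative of (-5) sin(-3*pi*t/2) is -10*cos(3*pi*t/2)/(3*pi); evaluating from -2 to 0: ∫_{-2}^{0} (-5) sin(-3*pi*t/2) dt = (-10/(3*pi)) - (10/(3*pi)) = -20/(3*pi).
Directly, an antiderivative of (-4) sin(-3*pi*t/2) is -8*cos(3*pi*t/2)/(3*pi); evaluating from 0 to 2: ∫_{0}^{2} (-4) sin(-3*pi*t/2) dt = (8/(3*pi)) - (-8/(3*pi)) = 16/(3*pi).
So ∫_{-2}^{2} ψ(t) sin(-3*pi*t/2) dt = -4/(3*pi).
Hence Im(c_{-3}) = (-1/4)·(-4/(3*pi)) = 1/(3*pi).

1/(3*pi)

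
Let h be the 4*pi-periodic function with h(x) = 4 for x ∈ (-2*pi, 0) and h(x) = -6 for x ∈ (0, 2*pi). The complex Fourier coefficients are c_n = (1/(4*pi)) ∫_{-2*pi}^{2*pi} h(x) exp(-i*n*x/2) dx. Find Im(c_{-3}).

Since h is real-valued, Im(c_{-3}) = -(1/(4*pi)) ∫_{-2*pi}^{2*pi} h(x) sin(-3*x/2) dx = b_{3}/2.
Split the integral at the breakpoints.
Directly, an antiderivative of (4) sin(-3*x/2) is 8*cos(3*x/2)/3; evaluating from -2*pi to 0: ∫_{-2*pi}^{0} (4) sin(-3*x/2) dx = (8/3) - (-8/3) = 16/3.
Directly, an antiderivative of (-6) sin(-3*x/2) is -4*cos(3*x/2); evaluating from 0 to 2*pi: ∫_{0}^{2*pi} (-6) sin(-3*x/2) dx = (4) - (-4) = 8.
So ∫_{-2*pi}^{2*pi} h(x) sin(-3*x/2) dx = 40/3.
Hence Im(c_{-3}) = (-1/(4*pi))·(40/3) = -10/(3*pi).

-10/(3*pi)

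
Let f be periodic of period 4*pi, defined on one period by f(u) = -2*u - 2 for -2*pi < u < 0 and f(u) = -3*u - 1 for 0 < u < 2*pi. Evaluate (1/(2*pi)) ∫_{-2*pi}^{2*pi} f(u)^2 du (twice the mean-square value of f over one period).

-2*pi + 5 + 52*pi**2/3

(1/(2*pi)) ∫_{-2*pi}^{2*pi} f(u)^2 du = (1/(2*pi)) · (2*pi*(-6*pi + 15 + 52*pi**2)/3) = -2*pi + 5 + 52*pi**2/3.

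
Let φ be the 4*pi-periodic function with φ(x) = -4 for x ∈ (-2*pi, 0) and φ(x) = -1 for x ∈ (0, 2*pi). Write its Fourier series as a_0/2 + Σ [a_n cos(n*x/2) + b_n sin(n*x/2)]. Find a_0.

-5

a_0 = (1/(2*pi)) ∫_{-2*pi}^{2*pi} φ(x) dx = (1/(2*pi)) · (-10*pi) = -5.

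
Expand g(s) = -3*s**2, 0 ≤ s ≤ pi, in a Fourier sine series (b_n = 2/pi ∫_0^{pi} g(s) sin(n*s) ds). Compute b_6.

pi

b_6 = 2/pi ∫_0^{pi} (-3*s**2) sin(6*s) ds.
Integrating by parts twice (tabular method), an antiderivative of (-3*s**2) sin(6*s) is s**2*cos(6*s)/2 - s*sin(6*s)/6 - cos(6*s)/36; evaluating from 0 to pi: ∫_{0}^{pi} (-3*s**2) sin(6*s) ds = (-1/36 + pi**2/2) - (-1/36) = pi**2/2.
Hence b_6 = (2/pi)·(pi**2/2) = pi.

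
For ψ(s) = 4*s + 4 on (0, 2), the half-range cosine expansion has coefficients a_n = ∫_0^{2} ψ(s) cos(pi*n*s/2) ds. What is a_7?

-32/(49*pi**2)

a_7 = ∫_0^{2} (4*s + 4) cos(7*pi*s/2) ds.
Integrating by parts (boundary term plus one more integral), an antiderivative of (4*s + 4) cos(7*pi*s/2) is 8*s*sin(7*pi*s/2)/(7*pi) + 8*sin(7*pi*s/2)/(7*pi) + 16*cos(7*pi*s/2)/(49*pi**2); evaluating from 0 to 2: ∫_{0}^{2} (4*s + 4) cos(7*pi*s/2) ds = (-16/(49*pi**2)) - (16/(49*pi**2)) = -32/(49*pi**2).
Hence a_7 = -32/(49*pi**2).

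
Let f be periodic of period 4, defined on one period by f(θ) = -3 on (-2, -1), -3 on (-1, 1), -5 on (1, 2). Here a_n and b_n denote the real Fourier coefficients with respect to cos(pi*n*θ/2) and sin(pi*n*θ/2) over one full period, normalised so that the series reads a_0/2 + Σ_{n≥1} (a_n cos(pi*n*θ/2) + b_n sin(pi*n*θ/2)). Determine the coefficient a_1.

a_1 = 1/2 ∫_{-2}^{2} f(θ) cos(pi*θ/2) dθ.
Split the integral at the breakpoints.
Directly, an antiderivative of (-3) cos(pi*θ/2) is -6*sin(pi*θ/2)/pi; evaluating from -2 to -1: ∫_{-2}^{-1} (-3) cos(pi*θ/2) dθ = (6/pi) - (0) = 6/pi.
Directly, an antiderivative of (-3) cos(pi*θ/2) is -6*sin(pi*θ/2)/pi; evaluating from -1 to 1: ∫_{-1}^{1} (-3) cos(pi*θ/2) dθ = (-6/pi) - (6/pi) = -12/pi.
Directly, an antiderivative of (-5) cos(pi*θ/2) is -10*sin(pi*θ/2)/pi; evaluating from 1 to 2: ∫_{1}^{2} (-5) cos(pi*θ/2) dθ = (0) - (-10/pi) = 10/pi.
Summing the pieces and multiplying by (1/2) gives a_1 = 2/pi.

2/pi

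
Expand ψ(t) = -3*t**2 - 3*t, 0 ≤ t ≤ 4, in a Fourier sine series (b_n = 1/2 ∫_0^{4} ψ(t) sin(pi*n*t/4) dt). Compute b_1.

b_1 = 1/2 ∫_0^{4} (-3*t**2 - 3*t) sin(pi*t/4) dt.
Integrating by parts twice (tabular method), an antiderivative of (-3*t**2 - 3*t) sin(pi*t/4) is 12*t**2*cos(pi*t/4)/pi - 96*t*sin(pi*t/4)/pi**2 + 12*t*cos(pi*t/4)/pi - 48*sin(pi*t/4)/pi**2 - 384*cos(pi*t/4)/pi**3; evaluating from 0 to 4: ∫_{0}^{4} (-3*t**2 - 3*t) sin(pi*t/4) dt = (-240/pi + 384/pi**3) - (-384/pi**3) = -240/pi + 768/pi**3.
Hence b_1 = (1/2)·(-240/pi + 768/pi**3) = -120/pi + 384/pi**3.

-120/pi + 384/pi**3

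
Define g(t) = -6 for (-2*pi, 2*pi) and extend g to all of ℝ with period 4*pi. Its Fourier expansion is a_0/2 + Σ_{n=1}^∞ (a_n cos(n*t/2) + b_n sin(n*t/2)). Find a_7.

a_7 = (1/(2*pi)) ∫_{-2*pi}^{2*pi} g(t) cos(7*t/2) dt.
g is even and cos(7*t/2) is even, so the integrand is even and a_7 = 1/pi ∫_0^{2*pi} g(t) cos(7*t/2) dt.
Directly, an antiderivative of (-6) cos(7*t/2) is -12*sin(7*t/2)/7; evaluating from 0 to 2*pi: ∫_{0}^{2*pi} (-6) cos(7*t/2) dt = (0) - (0) = 0.
Hence a_7 = (1/pi)·(0) = 0.

0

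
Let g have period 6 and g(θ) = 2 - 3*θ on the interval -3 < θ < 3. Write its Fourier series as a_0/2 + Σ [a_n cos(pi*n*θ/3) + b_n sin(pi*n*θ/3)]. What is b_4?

b_4 = 1/3 ∫_{-3}^{3} g(θ) sin(4*pi*θ/3) dθ.
Integrating by parts (boundary term plus one more integral), an antiderivative of (2 - 3*θ) sin(4*pi*θ/3) is 9*θ*cos(4*pi*θ/3)/(4*pi) - 27*sin(4*pi*θ/3)/(16*pi**2) - 3*cos(4*pi*θ/3)/(2*pi); evaluating from -3 to 3: ∫_{-3}^{3} (2 - 3*θ) sin(4*pi*θ/3) dθ = (21/(4*pi)) - (-33/(4*pi)) = 27/(2*pi).
Hence b_4 = (1/3)·(27/(2*pi)) = 9/(2*pi).

9/(2*pi)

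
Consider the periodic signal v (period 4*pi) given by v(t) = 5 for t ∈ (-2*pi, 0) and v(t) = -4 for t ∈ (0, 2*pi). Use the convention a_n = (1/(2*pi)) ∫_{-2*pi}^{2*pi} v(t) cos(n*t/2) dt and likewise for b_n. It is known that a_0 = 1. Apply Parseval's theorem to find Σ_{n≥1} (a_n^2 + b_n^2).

81/2

Parseval: a_0^2/2 + Σ_{n≥1} (a_n^2+b_n^2) = (1/(2*pi)) ∫_{-2*pi}^{2*pi} v(t)^2 dt = 41.
Subtract a_0^2/2 = 1/2: Σ (a_n^2+b_n^2) = 81/2.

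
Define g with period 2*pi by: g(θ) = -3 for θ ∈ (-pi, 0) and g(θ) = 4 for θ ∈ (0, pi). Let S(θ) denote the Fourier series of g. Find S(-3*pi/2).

4

θ = -3*pi/2 differs from θ = pi/2 by -1 full period(s), and the series is 2*pi-periodic.
g is continuous at θ = pi/2 with value 4, so the series converges to 4 there.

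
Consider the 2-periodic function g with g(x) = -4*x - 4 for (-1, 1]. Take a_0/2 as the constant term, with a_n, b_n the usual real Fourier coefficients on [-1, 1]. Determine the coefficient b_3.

-8/(3*pi)

b_3 = ∫_{-1}^{1} g(x) sin(3*pi*x) dx.
Integrating by parts (boundary term plus one more integral), an antiderivative of (-4*x - 4) sin(3*pi*x) is 4*x*cos(3*pi*x)/(3*pi) - 4*sin(3*pi*x)/(9*pi**2) + 4*cos(3*pi*x)/(3*pi); evaluating from -1 to 1: ∫_{-1}^{1} (-4*x - 4) sin(3*pi*x) dx = (-8/(3*pi)) - (0) = -8/(3*pi).
Hence b_3 = -8/(3*pi).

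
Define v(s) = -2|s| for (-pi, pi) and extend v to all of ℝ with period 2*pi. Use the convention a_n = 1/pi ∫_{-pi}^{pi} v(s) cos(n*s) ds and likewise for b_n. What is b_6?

b_6 = 1/pi ∫_{-pi}^{pi} v(s) sin(6*s) ds.
v is even and sin(6*s) is odd, so the integrand is odd over a symmetric interval and the integral vanishes.

0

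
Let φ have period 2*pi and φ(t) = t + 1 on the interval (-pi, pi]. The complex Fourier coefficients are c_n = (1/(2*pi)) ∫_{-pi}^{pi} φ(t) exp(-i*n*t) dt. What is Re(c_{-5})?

0

Since φ is real-valued, Re(c_{-5}) = (1/(2*pi)) ∫_{-pi}^{pi} φ(t) cos(-5*t) dt = a_{5}/2.
Integrating by parts (boundary term plus one more integral), an antiderivative of (t + 1) cos(-5*t) is t*sin(5*t)/5 + sin(5*t)/5 + cos(5*t)/25; evaluating from -pi to pi: ∫_{-pi}^{pi} (t + 1) cos(-5*t) dt = (-1/25) - (-1/25) = 0.
Hence Re(c_{-5}) = (1/(2*pi))·(0) = 0.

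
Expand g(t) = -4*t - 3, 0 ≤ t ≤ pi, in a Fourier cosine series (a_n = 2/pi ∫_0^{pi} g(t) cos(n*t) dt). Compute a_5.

a_5 = 2/pi ∫_0^{pi} (-4*t - 3) cos(5*t) dt.
Integrating by parts (boundary term plus one more integral), an antiderivative of (-4*t - 3) cos(5*t) is -4*t*sin(5*t)/5 - 3*sin(5*t)/5 - 4*cos(5*t)/25; evaluating from 0 to pi: ∫_{0}^{pi} (-4*t - 3) cos(5*t) dt = (4/25) - (-4/25) = 8/25.
Hence a_5 = (2/pi)·(8/25) = 16/(25*pi).

16/(25*pi)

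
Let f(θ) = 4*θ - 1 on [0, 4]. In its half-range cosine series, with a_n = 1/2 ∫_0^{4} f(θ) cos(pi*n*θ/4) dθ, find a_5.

-64/(25*pi**2)

a_5 = 1/2 ∫_0^{4} (4*θ - 1) cos(5*pi*θ/4) dθ.
Integrating by parts (boundary term plus one more integral), an antiderivative of (4*θ - 1) cos(5*pi*θ/4) is 16*θ*sin(5*pi*θ/4)/(5*pi) - 4*sin(5*pi*θ/4)/(5*pi) + 64*cos(5*pi*θ/4)/(25*pi**2); evaluating from 0 to 4: ∫_{0}^{4} (4*θ - 1) cos(5*pi*θ/4) dθ = (-64/(25*pi**2)) - (64/(25*pi**2)) = -128/(25*pi**2).
Hence a_5 = (1/2)·(-128/(25*pi**2)) = -64/(25*pi**2).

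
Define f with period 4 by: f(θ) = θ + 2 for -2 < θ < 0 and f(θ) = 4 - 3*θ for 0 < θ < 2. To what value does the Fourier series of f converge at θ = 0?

At θ = 0 the one-sided limits are f(0^-) = 2 and f(0^+) = 4.
By Dirichlet's theorem the series converges to their average, [(2) + (4)]/2 = 3.

3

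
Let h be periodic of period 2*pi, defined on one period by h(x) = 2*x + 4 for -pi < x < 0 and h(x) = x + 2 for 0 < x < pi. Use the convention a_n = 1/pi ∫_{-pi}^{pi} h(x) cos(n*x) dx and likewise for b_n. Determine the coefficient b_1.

3 - 4/pi

b_1 = 1/pi ∫_{-pi}^{pi} h(x) sin(x) dx.
Split the integral at the breakpoints.
Integrating by parts (boundary term plus one more integral), an antiderivative of (2*x + 4) sin(x) is -2*x*cos(x) + 2*sin(x) - 4*cos(x); evaluating from -pi to 0: ∫_{-pi}^{0} (2*x + 4) sin(x) dx = (-4) - (4 - 2*pi) = -8 + 2*pi.
Integrating by parts (boundary term plus one more integral), an antiderivative of (x + 2) sin(x) is -x*cos(x) + sin(x) - 2*cos(x); evaluating from 0 to pi: ∫_{0}^{pi} (x + 2) sin(x) dx = (2 + pi) - (-2) = pi + 4.
Summing the pieces and multiplying by (1/pi) gives b_1 = 3 - 4/pi.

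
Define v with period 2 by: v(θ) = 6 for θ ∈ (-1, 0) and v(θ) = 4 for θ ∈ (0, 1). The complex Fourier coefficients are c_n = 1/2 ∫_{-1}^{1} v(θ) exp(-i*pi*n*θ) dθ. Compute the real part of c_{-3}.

Since v is real-valued, Re(c_{-3}) = 1/2 ∫_{-1}^{1} v(θ) cos(-3*pi*θ) dθ = a_{3}/2.
Split the integral at the breakpoints.
Directly, an antiderivative of (6) cos(-3*pi*θ) is 2*sin(3*pi*θ)/pi; evaluating from -1 to 0: ∫_{-1}^{0} (6) cos(-3*pi*θ) dθ = (0) - (0) = 0.
Directly, an antiderivative of (4) cos(-3*pi*θ) is 4*sin(3*pi*θ)/(3*pi); evaluating from 0 to 1: ∫_{0}^{1} (4) cos(-3*pi*θ) dθ = (0) - (0) = 0.
So ∫_{-1}^{1} v(θ) cos(-3*pi*θ) dθ = 0.
Hence Re(c_{-3}) = (1/2)·(0) = 0.

0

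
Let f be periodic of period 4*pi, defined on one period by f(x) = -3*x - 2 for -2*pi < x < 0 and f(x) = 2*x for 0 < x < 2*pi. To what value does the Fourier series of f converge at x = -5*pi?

-2 + 3*pi

x = -5*pi differs from x = -pi by -1 full period(s), and the series is 4*pi-periodic.
f is continuous at x = -pi with value -2 + 3*pi, so the series converges to -2 + 3*pi there.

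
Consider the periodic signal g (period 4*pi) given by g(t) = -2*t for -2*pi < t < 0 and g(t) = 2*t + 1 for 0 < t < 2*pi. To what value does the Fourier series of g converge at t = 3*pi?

2*pi

t = 3*pi differs from t = -pi by 1 full period(s), and the series is 4*pi-periodic.
g is continuous at t = -pi with value 2*pi, so the series converges to 2*pi there.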